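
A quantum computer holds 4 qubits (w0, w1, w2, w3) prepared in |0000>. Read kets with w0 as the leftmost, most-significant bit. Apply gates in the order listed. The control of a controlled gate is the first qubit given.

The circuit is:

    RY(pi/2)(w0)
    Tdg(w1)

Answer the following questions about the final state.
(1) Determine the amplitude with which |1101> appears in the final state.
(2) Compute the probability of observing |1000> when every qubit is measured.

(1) |1101> carries amplitude 0 in the final state.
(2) The probability of measuring |1000> is 1/2.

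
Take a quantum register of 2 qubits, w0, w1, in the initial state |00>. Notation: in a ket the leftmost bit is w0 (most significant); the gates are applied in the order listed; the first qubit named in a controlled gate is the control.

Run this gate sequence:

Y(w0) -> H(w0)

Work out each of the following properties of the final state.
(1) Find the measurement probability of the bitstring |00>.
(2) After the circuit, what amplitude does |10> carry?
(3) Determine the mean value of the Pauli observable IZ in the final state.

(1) The probability of measuring |00> is 1/2.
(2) |10> carries amplitude -sqrt(2)*I/2 in the final state.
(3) The expectation value of IZ is 1.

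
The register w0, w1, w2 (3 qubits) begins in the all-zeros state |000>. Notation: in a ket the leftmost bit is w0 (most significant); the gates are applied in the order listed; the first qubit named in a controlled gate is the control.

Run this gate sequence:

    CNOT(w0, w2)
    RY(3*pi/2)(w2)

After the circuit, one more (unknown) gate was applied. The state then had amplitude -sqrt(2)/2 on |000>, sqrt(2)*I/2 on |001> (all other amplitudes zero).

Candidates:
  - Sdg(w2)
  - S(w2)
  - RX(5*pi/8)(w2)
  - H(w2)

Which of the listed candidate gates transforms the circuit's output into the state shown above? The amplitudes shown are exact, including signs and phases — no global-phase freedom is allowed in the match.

The applied gate was S(w2).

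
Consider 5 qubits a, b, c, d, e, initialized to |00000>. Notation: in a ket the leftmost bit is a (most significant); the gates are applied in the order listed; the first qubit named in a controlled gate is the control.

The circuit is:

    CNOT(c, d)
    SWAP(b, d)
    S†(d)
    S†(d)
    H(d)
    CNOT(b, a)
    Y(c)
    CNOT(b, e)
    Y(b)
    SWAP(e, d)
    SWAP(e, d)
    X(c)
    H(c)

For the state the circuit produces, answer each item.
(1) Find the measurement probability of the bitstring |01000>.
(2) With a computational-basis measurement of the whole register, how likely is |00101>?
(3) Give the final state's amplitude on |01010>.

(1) The probability of measuring |01000> is 1/4.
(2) A full measurement returns |00101> with probability 0.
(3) The final state's coefficient on |01010> equals -1/2.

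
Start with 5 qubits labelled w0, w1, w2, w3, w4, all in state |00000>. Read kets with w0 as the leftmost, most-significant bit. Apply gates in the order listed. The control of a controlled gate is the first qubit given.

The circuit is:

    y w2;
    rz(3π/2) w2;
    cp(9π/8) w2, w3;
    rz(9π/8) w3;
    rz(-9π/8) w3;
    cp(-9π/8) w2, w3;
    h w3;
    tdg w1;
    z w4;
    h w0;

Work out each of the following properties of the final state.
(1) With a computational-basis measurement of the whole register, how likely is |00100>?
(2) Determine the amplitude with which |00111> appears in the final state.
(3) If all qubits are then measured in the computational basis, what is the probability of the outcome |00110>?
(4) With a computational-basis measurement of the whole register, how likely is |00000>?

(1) The probability of measuring |00100> is 1/4. Key observation: gates 3-6 undo each other exactly, leaving only the rest of the circuit to track.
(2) The final state's coefficient on |00111> equals 0.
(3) Outcome |00110> occurs with probability 1/4.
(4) The probability of measuring |00000> is 0.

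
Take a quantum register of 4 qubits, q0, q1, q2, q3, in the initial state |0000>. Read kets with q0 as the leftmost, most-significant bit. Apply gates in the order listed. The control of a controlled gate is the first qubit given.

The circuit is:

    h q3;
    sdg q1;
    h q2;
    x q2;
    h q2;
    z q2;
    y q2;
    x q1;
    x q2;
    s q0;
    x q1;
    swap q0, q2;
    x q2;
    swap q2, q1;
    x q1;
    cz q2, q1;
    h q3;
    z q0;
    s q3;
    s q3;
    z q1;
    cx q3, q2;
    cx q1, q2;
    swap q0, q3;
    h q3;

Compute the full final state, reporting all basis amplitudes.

After the circuit, the state carries amplitude sqrt(2)*I/2 on |0000>, sqrt(2)*I/2 on |0001>, and 0 on every other basis state. Key observation: steps 3-6 multiply out to the identity, so the circuit reduces to the remaining gates.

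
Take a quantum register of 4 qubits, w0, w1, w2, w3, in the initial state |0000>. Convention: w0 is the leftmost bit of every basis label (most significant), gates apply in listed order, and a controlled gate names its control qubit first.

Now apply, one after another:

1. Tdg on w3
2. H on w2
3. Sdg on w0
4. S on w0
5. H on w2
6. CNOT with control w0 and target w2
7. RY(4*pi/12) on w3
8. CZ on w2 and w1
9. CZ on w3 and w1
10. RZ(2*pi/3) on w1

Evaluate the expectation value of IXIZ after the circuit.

In the final state, IXIZ has expectation 0. Key observation: steps 2-5 multiply out to the identity, so the circuit reduces to the remaining gates.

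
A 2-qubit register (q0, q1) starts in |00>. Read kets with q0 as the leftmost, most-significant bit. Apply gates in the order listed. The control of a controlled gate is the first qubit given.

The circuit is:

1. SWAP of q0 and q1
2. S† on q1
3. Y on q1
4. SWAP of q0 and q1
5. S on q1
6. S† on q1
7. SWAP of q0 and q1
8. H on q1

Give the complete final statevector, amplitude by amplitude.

The final amplitudes are sqrt(2)*I/2 on |00>, -sqrt(2)*I/2 on |01>, 0 on |10>, 0 on |11>.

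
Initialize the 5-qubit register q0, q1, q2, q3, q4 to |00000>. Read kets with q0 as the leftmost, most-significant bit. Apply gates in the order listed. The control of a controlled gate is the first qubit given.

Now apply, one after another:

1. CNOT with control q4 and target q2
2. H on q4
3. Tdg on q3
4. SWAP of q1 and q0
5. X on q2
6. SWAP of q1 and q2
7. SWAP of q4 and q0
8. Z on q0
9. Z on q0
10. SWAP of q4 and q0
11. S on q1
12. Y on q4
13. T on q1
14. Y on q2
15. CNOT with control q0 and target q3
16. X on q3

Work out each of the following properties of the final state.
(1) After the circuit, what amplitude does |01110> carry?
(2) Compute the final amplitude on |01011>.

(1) |01110> carries amplitude sqrt(2)*exp(3*I*pi/4)/2 in the final state. Key observation: the block from step 7 through step 10 cancels to the identity and can be dropped.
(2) The amplitude on |01011> is 0.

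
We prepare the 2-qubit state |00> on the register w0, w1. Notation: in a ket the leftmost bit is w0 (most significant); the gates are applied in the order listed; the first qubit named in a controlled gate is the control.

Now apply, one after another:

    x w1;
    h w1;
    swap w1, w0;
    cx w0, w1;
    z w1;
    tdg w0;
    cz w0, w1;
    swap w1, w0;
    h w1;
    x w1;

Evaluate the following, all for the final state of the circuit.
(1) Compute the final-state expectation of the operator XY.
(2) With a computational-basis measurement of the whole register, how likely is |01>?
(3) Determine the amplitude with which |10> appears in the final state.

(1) In the final state, XY has expectation sqrt(2)/2.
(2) Outcome |01> occurs with probability 1/4.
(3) The final state's coefficient on |10> equals -exp(3*I*pi/4)/2.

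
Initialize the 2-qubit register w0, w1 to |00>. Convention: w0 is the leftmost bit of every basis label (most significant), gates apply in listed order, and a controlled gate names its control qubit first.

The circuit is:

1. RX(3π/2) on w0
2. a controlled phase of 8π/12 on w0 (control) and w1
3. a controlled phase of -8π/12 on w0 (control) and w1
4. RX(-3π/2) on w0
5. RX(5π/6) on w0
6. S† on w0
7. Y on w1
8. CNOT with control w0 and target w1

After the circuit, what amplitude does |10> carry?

The final state's coefficient on |10> equals I*(-sqrt(6) - sqrt(2))/4. Key observation: steps 1-4 multiply out to the identity, so the circuit reduces to the remaining gates.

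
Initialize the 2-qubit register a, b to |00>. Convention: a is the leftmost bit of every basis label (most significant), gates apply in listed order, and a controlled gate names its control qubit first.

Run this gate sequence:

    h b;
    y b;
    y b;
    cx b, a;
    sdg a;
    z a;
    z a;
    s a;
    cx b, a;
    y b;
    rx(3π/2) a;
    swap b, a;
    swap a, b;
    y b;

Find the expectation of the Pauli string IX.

In the final state, IX has expectation 1. Key observation: the block from step 3 through step 10 cancels to the identity and can be dropped.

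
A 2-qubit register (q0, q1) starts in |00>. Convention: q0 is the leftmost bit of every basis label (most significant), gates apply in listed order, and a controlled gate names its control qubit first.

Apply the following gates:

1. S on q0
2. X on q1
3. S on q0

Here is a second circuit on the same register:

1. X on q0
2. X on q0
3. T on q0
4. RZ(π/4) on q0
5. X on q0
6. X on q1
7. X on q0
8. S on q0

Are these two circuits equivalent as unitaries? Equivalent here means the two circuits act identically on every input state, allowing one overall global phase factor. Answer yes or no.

Yes: on every input state the two circuits agree up to one overall phase factor.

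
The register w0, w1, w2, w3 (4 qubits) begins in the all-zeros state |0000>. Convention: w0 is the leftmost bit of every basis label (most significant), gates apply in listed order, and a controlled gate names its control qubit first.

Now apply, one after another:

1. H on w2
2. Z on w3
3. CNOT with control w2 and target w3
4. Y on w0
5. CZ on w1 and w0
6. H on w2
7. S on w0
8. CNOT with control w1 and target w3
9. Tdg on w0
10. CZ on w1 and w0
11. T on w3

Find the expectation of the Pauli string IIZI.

The observable IIZI averages to 0.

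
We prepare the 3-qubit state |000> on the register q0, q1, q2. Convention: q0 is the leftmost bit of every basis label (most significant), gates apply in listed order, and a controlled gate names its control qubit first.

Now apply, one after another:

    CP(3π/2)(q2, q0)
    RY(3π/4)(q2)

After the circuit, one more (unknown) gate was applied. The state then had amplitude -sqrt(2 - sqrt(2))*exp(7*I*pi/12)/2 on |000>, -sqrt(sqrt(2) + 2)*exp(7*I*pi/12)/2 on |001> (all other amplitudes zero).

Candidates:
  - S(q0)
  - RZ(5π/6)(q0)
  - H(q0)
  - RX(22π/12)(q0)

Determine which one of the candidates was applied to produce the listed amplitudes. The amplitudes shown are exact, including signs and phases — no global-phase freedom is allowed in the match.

The applied gate was RZ(5π/6)(q0).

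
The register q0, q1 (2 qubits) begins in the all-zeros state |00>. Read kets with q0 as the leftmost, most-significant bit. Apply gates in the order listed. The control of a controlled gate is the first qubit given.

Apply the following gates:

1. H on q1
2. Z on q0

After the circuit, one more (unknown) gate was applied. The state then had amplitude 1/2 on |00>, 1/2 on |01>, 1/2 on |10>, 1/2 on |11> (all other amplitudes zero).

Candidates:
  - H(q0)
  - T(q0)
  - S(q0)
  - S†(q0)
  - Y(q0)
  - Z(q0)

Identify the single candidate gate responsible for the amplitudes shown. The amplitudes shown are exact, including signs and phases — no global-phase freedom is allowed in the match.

The applied gate was H(q0).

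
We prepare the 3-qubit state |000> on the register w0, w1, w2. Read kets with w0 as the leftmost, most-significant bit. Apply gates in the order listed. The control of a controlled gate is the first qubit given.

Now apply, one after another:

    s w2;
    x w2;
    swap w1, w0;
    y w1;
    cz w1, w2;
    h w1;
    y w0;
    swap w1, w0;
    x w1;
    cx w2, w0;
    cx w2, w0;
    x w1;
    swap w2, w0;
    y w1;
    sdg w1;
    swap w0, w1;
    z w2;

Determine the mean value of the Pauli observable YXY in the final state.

The observable YXY averages to 0. Key observation: the block from step 9 through step 12 cancels to the identity and can be dropped.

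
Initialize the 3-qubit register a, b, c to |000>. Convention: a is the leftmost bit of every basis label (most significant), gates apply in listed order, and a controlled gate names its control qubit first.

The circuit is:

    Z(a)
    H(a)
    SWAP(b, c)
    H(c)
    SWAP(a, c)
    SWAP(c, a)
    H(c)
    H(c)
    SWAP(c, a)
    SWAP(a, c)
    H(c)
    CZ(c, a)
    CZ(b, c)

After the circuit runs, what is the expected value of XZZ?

The expectation value of XZZ is 1.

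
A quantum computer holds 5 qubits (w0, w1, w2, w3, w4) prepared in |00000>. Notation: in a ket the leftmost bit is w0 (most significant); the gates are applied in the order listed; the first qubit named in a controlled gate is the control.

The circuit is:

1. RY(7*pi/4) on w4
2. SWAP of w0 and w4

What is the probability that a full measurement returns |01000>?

A full measurement returns |01000> with probability 0.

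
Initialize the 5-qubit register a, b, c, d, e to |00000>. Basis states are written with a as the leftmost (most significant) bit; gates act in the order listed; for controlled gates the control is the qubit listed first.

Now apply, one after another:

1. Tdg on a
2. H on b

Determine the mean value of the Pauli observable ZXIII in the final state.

The observable ZXIII averages to 1.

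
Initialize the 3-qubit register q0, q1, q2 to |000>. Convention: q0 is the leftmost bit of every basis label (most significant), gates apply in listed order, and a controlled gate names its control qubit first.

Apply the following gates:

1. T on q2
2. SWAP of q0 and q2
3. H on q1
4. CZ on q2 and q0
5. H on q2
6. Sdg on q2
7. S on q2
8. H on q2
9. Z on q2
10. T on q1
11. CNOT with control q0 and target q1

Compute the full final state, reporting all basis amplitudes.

The resulting statevector has amplitude sqrt(2)/2 on |000>, sqrt(2)*exp(I*pi/4)/2 on |010>, and 0 on every other basis state. Key observation: the block from step 5 through step 8 cancels to the identity and can be dropped.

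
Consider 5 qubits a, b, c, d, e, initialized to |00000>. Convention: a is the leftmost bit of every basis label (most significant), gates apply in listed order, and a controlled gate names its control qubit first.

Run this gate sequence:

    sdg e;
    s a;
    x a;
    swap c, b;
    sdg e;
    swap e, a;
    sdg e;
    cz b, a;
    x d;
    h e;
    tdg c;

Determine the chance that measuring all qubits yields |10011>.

The probability of measuring |10011> is 0.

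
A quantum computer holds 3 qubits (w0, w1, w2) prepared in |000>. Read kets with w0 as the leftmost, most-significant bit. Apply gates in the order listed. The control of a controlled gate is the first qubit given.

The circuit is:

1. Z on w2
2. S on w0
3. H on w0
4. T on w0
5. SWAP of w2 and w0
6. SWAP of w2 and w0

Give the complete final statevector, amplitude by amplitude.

The resulting statevector has amplitude sqrt(2)/2 on |000>, sqrt(2)*exp(I*pi/4)/2 on |100>, and 0 on every other basis state. Key observation: the block from step 5 through step 6 cancels to the identity and can be dropped.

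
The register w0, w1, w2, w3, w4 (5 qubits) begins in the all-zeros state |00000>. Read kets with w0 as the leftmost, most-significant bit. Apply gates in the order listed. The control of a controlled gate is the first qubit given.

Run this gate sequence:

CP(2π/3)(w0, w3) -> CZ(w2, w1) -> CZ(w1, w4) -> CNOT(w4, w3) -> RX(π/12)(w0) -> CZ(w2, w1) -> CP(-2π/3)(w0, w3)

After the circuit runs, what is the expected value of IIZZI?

In the final state, IIZZI has expectation 1.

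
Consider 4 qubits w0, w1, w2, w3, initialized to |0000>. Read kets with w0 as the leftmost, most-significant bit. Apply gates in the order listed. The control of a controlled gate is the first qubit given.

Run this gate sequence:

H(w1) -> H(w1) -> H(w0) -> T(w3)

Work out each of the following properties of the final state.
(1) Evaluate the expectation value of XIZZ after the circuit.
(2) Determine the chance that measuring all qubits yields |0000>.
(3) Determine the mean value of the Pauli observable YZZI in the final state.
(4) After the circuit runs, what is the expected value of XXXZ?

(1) In the final state, XIZZ has expectation 1.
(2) The probability of measuring |0000> is 1/2.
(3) The observable YZZI averages to 0.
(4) In the final state, XXXZ has expectation 0.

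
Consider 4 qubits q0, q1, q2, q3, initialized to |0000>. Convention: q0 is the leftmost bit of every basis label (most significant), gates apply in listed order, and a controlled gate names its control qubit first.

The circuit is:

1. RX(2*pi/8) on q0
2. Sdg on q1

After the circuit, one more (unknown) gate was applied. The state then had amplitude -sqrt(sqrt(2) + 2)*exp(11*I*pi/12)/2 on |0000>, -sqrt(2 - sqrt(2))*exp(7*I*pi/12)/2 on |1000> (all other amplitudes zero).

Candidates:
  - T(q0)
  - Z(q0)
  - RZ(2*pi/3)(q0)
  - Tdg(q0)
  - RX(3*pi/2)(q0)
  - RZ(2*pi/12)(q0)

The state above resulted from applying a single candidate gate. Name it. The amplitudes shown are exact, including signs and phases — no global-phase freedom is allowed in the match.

The unique candidate consistent with the amplitudes is RZ(2*pi/12)(q0).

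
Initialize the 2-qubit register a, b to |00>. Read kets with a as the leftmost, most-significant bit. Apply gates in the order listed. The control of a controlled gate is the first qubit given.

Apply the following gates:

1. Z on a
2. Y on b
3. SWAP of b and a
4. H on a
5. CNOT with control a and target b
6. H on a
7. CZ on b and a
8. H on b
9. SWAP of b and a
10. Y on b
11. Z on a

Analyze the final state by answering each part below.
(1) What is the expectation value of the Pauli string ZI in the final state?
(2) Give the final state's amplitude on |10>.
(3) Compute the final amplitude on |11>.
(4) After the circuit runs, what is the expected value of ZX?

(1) In the final state, ZI has expectation -1.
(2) |10> carries amplitude -sqrt(2)/2 in the final state.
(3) The final state's coefficient on |11> equals sqrt(2)/2.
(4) The observable ZX averages to 1.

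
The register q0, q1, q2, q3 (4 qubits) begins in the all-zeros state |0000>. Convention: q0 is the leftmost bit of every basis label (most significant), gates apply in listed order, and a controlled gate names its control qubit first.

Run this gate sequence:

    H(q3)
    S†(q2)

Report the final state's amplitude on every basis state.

The resulting statevector has amplitude sqrt(2)/2 on |0000>, sqrt(2)/2 on |0001>, and 0 on every other basis state.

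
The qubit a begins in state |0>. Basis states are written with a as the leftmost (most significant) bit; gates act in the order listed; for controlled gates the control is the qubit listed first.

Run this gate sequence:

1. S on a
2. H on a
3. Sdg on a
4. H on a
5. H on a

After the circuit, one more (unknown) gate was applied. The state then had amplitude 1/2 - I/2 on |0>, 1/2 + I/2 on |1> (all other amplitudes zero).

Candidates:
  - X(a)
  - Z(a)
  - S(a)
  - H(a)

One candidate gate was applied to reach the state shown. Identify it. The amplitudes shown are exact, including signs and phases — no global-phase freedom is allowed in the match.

The applied gate was H(a). Key observation: gates 4-5 undo each other exactly, leaving only the rest of the circuit to track.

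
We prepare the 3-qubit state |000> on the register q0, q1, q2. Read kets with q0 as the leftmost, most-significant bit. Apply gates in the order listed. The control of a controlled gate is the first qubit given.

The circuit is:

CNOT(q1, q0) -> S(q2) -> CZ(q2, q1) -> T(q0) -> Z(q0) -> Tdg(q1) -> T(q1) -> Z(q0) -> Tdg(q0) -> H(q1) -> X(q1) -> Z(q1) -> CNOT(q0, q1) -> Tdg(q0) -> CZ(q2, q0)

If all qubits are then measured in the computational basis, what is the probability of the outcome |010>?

A full measurement returns |010> with probability 1/2. Key observation: the block from step 4 through step 9 cancels to the identity and can be dropped.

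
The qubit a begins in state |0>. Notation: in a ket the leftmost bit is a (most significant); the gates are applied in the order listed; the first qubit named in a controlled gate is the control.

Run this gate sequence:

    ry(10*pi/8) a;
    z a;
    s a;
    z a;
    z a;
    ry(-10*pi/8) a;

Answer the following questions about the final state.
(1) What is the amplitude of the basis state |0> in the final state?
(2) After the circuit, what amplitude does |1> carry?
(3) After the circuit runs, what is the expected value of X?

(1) |0> carries amplitude (1 - I)*(2 - sqrt(2)*I)/4 in the final state.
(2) |1> carries amplitude sqrt(2)*(1 + I)/4 in the final state.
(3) The expectation value of X is -1/2.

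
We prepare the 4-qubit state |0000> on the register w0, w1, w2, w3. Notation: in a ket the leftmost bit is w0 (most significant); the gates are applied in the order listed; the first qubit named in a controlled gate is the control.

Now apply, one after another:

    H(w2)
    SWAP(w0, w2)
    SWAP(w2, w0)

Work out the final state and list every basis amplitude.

The final amplitudes are sqrt(2)/2 on |0000>, sqrt(2)/2 on |0010>, and 0 on every other basis state.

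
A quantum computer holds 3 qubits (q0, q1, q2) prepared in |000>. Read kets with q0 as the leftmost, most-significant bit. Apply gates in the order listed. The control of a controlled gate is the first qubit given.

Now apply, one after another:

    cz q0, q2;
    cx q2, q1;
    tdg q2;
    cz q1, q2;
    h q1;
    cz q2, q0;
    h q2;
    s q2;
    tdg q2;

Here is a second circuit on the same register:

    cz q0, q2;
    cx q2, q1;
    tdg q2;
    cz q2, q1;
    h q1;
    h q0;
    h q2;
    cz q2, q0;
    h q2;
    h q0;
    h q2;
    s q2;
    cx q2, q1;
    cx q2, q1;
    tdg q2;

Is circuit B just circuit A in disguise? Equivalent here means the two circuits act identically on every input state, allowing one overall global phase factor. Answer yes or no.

No, they are not equivalent — no single phase factor reconciles the two unitaries.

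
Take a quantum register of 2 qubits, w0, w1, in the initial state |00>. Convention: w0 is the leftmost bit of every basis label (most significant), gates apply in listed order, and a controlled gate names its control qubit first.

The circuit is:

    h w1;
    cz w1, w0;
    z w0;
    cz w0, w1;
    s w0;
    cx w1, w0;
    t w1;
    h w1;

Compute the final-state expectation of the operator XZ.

In the final state, XZ has expectation sqrt(2)/2.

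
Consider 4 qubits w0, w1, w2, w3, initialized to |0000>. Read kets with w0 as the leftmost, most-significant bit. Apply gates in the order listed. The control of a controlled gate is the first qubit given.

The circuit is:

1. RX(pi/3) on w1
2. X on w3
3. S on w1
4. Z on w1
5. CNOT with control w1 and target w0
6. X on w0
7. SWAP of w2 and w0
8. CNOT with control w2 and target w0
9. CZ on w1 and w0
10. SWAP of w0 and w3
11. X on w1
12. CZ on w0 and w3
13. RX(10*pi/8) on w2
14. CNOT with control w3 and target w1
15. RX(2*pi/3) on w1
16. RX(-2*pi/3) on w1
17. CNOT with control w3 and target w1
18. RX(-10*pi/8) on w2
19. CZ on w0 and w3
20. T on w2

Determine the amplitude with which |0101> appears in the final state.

The final state's coefficient on |0101> equals 0. Key observation: gates 12-19 undo each other exactly, leaving only the rest of the circuit to track.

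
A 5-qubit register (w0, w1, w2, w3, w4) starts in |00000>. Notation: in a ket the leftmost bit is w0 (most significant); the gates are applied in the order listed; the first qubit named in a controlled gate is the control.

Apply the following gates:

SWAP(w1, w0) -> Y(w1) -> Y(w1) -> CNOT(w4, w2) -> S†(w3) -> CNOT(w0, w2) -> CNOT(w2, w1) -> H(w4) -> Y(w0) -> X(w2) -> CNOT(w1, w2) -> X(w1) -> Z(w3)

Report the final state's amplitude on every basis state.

The resulting statevector has amplitude sqrt(2)*I/2 on |11100>, sqrt(2)*I/2 on |11101>, and 0 on every other basis state.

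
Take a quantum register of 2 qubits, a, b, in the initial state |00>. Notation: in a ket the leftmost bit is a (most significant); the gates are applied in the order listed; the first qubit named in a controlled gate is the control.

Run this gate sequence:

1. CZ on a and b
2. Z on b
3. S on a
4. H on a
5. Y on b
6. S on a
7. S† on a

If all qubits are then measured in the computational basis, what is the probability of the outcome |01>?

Outcome |01> occurs with probability 1/2.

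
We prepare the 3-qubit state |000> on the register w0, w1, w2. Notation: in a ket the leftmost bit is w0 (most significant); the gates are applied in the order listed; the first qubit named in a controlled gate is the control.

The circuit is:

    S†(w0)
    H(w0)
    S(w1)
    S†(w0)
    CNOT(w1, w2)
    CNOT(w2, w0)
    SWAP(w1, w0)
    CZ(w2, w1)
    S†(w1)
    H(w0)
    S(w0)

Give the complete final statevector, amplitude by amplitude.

The final amplitudes are 1/2 on |000>, 0 on |001>, -1/2 on |010>, 0 on |011>, I/2 on |100>, 0 on |101>, -I/2 on |110>, 0 on |111>.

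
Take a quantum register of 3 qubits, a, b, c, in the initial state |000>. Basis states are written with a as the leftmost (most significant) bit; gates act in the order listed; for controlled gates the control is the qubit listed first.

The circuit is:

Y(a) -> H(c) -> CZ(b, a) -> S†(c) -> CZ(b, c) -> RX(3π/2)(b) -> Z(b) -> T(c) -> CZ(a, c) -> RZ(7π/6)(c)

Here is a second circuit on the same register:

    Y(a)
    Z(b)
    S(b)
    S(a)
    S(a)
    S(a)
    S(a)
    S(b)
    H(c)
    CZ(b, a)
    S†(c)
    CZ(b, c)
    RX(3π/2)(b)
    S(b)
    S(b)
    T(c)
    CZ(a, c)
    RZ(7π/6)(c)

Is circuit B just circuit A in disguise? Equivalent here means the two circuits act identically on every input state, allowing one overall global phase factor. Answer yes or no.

Yes — the two circuits implement the same unitary up to a global phase.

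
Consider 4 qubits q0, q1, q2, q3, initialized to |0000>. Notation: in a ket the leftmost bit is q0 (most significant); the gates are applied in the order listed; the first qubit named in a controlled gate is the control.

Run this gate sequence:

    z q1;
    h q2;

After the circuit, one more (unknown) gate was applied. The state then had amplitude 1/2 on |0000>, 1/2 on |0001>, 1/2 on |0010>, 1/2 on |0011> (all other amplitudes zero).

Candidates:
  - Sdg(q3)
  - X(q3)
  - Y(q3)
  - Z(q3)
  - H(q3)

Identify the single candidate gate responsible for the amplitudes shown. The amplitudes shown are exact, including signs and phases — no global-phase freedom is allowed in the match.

It was H(q3) that produced the state shown.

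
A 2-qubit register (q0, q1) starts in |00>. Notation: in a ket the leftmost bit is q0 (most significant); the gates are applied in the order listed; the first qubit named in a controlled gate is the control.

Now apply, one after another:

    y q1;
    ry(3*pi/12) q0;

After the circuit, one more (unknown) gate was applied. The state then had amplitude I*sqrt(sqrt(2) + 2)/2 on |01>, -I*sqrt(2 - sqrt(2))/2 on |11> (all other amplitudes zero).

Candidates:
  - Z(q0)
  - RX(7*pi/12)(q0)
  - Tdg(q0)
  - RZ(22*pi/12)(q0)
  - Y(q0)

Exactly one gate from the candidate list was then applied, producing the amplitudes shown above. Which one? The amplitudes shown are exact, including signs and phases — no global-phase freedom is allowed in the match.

The applied gate was Z(q0).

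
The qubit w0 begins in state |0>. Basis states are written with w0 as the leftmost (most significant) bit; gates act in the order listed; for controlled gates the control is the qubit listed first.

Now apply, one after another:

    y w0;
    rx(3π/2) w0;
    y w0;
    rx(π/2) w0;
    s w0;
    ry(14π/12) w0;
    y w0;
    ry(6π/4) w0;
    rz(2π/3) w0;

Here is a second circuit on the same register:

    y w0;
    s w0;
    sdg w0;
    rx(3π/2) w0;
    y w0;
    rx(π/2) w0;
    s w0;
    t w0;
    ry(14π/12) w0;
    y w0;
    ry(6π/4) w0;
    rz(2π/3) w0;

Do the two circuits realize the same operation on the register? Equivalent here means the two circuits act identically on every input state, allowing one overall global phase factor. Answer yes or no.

No — the two circuits implement different unitaries, even allowing a global phase.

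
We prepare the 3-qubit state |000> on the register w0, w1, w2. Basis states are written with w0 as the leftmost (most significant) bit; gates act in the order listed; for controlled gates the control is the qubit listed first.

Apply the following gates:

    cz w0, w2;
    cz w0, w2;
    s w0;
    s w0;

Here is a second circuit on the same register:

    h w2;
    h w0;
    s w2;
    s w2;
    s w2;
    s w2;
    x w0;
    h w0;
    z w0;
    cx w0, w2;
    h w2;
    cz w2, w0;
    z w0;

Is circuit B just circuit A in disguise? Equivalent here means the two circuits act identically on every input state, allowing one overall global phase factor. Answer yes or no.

Yes: on every input state the two circuits agree up to one overall phase factor.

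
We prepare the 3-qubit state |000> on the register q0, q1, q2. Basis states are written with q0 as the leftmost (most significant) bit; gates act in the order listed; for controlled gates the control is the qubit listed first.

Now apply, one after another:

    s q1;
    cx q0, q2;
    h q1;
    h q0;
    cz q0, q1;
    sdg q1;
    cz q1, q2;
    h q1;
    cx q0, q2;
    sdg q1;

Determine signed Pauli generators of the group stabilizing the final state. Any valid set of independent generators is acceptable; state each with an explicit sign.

One valid set of independent stabilizer generators is +XZY, +IXZ, +ZIZ (any independent generating set of the same group is equally correct).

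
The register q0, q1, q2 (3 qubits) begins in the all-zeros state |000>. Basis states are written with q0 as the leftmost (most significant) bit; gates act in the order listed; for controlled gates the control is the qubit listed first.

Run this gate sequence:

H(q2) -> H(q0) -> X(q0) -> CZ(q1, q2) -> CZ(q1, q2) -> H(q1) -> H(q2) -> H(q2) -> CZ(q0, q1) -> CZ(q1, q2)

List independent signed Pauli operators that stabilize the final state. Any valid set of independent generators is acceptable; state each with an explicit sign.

The final state is stabilized by the group generated by +XZI, +ZXZ, +IZX; other independent generating sets are equally valid.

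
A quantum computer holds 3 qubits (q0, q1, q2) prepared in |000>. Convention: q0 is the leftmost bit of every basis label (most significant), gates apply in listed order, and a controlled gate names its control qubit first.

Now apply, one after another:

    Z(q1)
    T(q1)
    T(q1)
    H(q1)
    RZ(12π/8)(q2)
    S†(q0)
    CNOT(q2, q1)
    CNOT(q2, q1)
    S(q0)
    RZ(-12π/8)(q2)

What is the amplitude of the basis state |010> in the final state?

The final state's coefficient on |010> equals sqrt(2)/2. Key observation: gates 5-10 undo each other exactly, leaving only the rest of the circuit to track.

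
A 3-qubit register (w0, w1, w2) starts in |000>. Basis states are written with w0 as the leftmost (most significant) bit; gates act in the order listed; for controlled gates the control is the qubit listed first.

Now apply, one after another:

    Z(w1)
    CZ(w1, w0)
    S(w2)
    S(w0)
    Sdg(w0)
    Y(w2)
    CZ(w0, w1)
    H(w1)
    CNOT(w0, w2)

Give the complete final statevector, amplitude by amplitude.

The final amplitudes are sqrt(2)*I/2 on |001>, sqrt(2)*I/2 on |011>, and 0 on every other basis state. Key observation: the block from step 4 through step 5 cancels to the identity and can be dropped.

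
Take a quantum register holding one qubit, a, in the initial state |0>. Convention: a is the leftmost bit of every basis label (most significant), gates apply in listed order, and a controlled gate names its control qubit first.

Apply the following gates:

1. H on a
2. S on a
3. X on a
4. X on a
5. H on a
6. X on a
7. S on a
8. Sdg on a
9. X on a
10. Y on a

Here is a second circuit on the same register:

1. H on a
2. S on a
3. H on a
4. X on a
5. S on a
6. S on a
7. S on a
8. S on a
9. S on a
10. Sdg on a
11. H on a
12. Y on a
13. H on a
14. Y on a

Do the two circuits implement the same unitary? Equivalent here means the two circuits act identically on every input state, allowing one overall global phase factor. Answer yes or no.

No, they are not equivalent — no single phase factor reconciles the two unitaries.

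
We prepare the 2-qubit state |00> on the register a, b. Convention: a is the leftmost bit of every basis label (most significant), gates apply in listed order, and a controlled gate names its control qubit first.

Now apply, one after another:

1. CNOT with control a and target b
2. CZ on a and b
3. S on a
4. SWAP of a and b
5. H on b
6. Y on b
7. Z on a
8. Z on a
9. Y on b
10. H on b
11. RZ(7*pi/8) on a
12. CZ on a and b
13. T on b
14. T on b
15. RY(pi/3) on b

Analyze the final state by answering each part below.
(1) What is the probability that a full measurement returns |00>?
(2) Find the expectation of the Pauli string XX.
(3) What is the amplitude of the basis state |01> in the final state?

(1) The probability of measuring |00> is 3/4.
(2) The expectation value of XX is 0.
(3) The amplitude on |01> is -exp(9*I*pi/16)/2.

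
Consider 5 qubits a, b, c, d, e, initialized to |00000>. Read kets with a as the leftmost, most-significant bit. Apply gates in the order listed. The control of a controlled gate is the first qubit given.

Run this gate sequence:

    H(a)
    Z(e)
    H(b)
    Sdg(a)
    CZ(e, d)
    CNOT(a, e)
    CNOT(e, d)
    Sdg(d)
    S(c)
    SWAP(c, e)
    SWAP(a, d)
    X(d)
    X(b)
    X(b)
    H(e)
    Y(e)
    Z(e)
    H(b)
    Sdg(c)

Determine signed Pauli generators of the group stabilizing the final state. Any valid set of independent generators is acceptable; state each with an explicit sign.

The stabilizer group can be generated by -XIXYI, +IIIIX, -ZIIZI, +IZIII, -IIZZI, among other valid generating sets.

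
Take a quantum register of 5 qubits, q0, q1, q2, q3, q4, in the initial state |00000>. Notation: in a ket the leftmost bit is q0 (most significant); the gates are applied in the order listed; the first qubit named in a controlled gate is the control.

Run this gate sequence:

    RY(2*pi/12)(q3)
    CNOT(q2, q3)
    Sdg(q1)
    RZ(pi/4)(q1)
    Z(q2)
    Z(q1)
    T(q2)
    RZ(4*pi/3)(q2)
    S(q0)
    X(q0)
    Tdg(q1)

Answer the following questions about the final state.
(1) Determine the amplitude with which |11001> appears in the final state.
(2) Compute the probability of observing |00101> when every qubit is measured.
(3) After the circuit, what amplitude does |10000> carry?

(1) The amplitude on |11001> is 0.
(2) The probability of measuring |00101> is 0.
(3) |10000> carries amplitude (-sqrt(6) - sqrt(2))*exp(5*I*pi/24)/4 in the final state.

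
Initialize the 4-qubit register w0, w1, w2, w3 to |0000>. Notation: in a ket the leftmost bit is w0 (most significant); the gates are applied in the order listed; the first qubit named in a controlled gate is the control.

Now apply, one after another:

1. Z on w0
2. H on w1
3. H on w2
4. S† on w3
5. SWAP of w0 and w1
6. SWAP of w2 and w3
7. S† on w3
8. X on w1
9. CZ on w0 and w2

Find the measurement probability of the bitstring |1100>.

The probability of measuring |1100> is 1/4.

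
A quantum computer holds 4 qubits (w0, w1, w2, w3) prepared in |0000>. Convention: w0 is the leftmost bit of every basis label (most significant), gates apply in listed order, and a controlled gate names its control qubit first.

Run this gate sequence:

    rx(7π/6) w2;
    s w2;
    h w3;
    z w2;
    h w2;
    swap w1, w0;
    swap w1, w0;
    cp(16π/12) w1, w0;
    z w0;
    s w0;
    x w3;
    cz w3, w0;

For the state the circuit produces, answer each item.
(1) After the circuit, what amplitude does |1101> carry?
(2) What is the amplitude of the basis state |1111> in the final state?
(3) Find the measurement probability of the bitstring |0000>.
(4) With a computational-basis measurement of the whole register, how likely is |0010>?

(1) The amplitude on |1101> is 0. Key observation: steps 6-7 multiply out to the identity, so the circuit reduces to the remaining gates.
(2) The final state's coefficient on |1111> equals 0.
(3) Outcome |0000> occurs with probability 3/8.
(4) Outcome |0010> occurs with probability 1/8.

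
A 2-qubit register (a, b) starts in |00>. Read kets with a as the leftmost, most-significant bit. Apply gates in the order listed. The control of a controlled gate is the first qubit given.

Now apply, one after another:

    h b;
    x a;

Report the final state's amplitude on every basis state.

After the circuit, the state carries amplitude 0 on |00>, 0 on |01>, sqrt(2)/2 on |10>, sqrt(2)/2 on |11>.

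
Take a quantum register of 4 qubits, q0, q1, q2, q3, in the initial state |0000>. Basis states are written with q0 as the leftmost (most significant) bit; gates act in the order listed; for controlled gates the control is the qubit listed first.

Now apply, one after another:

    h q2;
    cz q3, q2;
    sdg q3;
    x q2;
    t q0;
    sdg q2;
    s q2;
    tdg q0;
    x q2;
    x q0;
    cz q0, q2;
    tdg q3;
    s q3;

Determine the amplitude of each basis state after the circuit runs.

The resulting statevector has amplitude sqrt(2)/2 on |1000>, -sqrt(2)/2 on |1010>, and 0 on every other basis state. Key observation: gates 4-9 undo each other exactly, leaving only the rest of the circuit to track.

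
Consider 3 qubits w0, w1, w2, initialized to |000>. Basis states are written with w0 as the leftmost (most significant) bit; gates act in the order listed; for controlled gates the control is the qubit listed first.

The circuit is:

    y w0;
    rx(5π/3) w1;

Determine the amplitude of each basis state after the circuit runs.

After the circuit, the state carries amplitude -sqrt(3)*I/2 on |100>, 1/2 on |110>, and 0 on every other basis state.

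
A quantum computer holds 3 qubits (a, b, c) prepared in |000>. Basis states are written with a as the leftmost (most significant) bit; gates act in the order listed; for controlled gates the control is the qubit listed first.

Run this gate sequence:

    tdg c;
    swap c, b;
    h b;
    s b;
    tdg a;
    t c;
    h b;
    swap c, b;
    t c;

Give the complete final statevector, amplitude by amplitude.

The final amplitudes are 1/2 + I/2 on |000>, sqrt(2)/2 on |001>, and 0 on every other basis state.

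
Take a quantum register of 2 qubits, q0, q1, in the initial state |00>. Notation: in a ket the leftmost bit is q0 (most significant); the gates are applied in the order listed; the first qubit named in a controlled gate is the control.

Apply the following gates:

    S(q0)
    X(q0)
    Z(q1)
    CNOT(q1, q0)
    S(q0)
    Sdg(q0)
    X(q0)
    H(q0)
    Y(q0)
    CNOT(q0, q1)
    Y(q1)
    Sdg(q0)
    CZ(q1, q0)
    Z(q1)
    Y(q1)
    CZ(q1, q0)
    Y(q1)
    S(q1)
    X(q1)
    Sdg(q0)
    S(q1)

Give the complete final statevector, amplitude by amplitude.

The final amplitudes are -sqrt(2)*I/2 on |00>, 0 on |01>, 0 on |10>, sqrt(2)*I/2 on |11>. Key observation: gates 5-6 undo each other exactly, leaving only the rest of the circuit to track.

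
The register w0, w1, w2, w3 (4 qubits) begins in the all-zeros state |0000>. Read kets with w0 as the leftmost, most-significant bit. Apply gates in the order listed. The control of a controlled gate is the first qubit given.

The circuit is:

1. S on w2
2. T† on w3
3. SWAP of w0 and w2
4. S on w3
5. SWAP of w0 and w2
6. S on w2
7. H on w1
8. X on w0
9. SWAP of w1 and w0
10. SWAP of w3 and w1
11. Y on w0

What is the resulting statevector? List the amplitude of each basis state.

The final amplitudes are -sqrt(2)*I/2 on |0001>, sqrt(2)*I/2 on |1001>, and 0 on every other basis state.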